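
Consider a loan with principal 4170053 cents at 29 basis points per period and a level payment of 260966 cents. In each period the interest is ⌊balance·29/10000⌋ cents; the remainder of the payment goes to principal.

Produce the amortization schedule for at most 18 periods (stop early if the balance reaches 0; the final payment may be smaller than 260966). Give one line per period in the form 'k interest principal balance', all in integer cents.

1. interest=⌊4170053·29/10000⌋=12093; principal=260966-12093=248873; balance=4170053-248873=3921180
2. interest=⌊3921180·29/10000⌋=11371; principal=260966-11371=249595; balance=3921180-249595=3671585
3. interest=⌊3671585·29/10000⌋=10647; principal=260966-10647=250319; balance=3671585-250319=3421266
4. interest=⌊3421266·29/10000⌋=9921; principal=260966-9921=251045; balance=3421266-251045=3170221
5. interest=⌊3170221·29/10000⌋=9193; principal=260966-9193=251773; balance=3170221-251773=2918448
6. interest=⌊2918448·29/10000⌋=8463; principal=260966-8463=252503; balance=2918448-252503=2665945
7. interest=⌊2665945·29/10000⌋=7731; principal=260966-7731=253235; balance=2665945-253235=2412710
8. interest=⌊2412710·29/10000⌋=6996; principal=260966-6996=253970; balance=2412710-253970=2158740
9. interest=⌊2158740·29/10000⌋=6260; principal=260966-6260=254706; balance=2158740-254706=1904034
10. interest=⌊1904034·29/10000⌋=5521; principal=260966-5521=255445; balance=1904034-255445=1648589
11. interest=⌊1648589·29/10000⌋=4780; principal=260966-4780=256186; balance=1648589-256186=1392403
12. interest=⌊1392403·29/10000⌋=4037; principal=260966-4037=256929; balance=1392403-256929=1135474
13. interest=⌊1135474·29/10000⌋=3292; principal=260966-3292=257674; balance=1135474-257674=877800
14. interest=⌊877800·29/10000⌋=2545; principal=260966-2545=258421; balance=877800-258421=619379
15. interest=⌊619379·29/10000⌋=1796; principal=260966-1796=259170; balance=619379-259170=360209
16. interest=⌊360209·29/10000⌋=1044; principal=260966-1044=259922; balance=360209-259922=100287
17. interest=⌊100287·29/10000⌋=290; principal=min(260966-290,100287)=100287; balance=100287-100287=0

1 12093 248873 3921180
2 11371 249595 3671585
3 10647 250319 3421266
4 9921 251045 3170221
5 9193 251773 2918448
6 8463 252503 2665945
7 7731 253235 2412710
8 6996 253970 2158740
9 6260 254706 1904034
10 5521 255445 1648589
11 4780 256186 1392403
12 4037 256929 1135474
13 3292 257674 877800
14 2545 258421 619379
15 1796 259170 360209
16 1044 259922 100287
17 290 100287 0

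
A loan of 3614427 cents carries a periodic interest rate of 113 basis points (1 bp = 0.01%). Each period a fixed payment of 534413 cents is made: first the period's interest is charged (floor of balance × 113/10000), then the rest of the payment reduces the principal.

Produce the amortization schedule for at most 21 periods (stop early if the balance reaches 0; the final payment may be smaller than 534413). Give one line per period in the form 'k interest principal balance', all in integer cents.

1. interest=⌊3614427·113/10000⌋=40843; principal=534413-40843=493570; balance=3614427-493570=3120857
2. interest=⌊3120857·113/10000⌋=35265; principal=534413-35265=499148; balance=3120857-499148=2621709
3. interest=⌊2621709·113/10000⌋=29625; principal=534413-29625=504788; balance=2621709-504788=2116921
4. interest=⌊2116921·113/10000⌋=23921; principal=534413-23921=510492; balance=2116921-510492=1606429
5. interest=⌊1606429·113/10000⌋=18152; principal=534413-18152=516261; balance=1606429-516261=1090168
6. interest=⌊1090168·113/10000⌋=12318; principal=534413-12318=522095; balance=1090168-522095=568073
7. interest=⌊568073·113/10000⌋=6419; principal=534413-6419=527994; balance=568073-527994=40079
8. interest=⌊40079·113/10000⌋=452; principal=min(534413-452,40079)=40079; balance=40079-40079=0

1 40843 493570 3120857
2 35265 499148 2621709
3 29625 504788 2116921
4 23921 510492 1606429
5 18152 516261 1090168
6 12318 522095 568073
7 6419 527994 40079
8 452 40079 0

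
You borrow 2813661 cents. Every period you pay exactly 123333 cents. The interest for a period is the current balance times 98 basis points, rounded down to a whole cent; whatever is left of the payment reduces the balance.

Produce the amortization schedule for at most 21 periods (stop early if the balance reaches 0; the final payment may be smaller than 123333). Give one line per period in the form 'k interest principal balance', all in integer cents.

1 27573 95760 2717901
2 26635 96698 2621203
3 25687 97646 2523557
4 24730 98603 2424954
5 23764 99569 2325385
6 22788 100545 2224840
7 21803 101530 2123310
8 20808 102525 2020785
9 19803 103530 1917255
10 18789 104544 1812711
11 17764 105569 1707142
12 16729 106604 1600538
13 15685 107648 1492890
14 14630 108703 1384187
15 13565 109768 1274419
16 12489 110844 1163575
17 11403 111930 1051645
18 10306 113027 938618
19 9198 114135 824483
20 8079 115254 709229
21 6950 116383 592846

1. interest=⌊2813661·98/10000⌋=27573; principal=123333-27573=95760; balance=2813661-95760=2717901
2. interest=⌊2717901·98/10000⌋=26635; principal=123333-26635=96698; balance=2717901-96698=2621203
3. interest=⌊2621203·98/10000⌋=25687; principal=123333-25687=97646; balance=2621203-97646=2523557
4. interest=⌊2523557·98/10000⌋=24730; principal=123333-24730=98603; balance=2523557-98603=2424954
5. interest=⌊2424954·98/10000⌋=23764; principal=123333-23764=99569; balance=2424954-99569=2325385
6. interest=⌊2325385·98/10000⌋=22788; principal=123333-22788=100545; balance=2325385-100545=2224840
7. interest=⌊2224840·98/10000⌋=21803; principal=123333-21803=101530; balance=2224840-101530=2123310
8. interest=⌊2123310·98/10000⌋=20808; principal=123333-20808=102525; balance=2123310-102525=2020785
9. interest=⌊2020785·98/10000⌋=19803; principal=123333-19803=103530; balance=2020785-103530=1917255
10. interest=⌊1917255·98/10000⌋=18789; principal=123333-18789=104544; balance=1917255-104544=1812711
11. interest=⌊1812711·98/10000⌋=17764; principal=123333-17764=105569; balance=1812711-105569=1707142
12. interest=⌊1707142·98/10000⌋=16729; principal=123333-16729=106604; balance=1707142-106604=1600538
13. interest=⌊1600538·98/10000⌋=15685; principal=123333-15685=107648; balance=1600538-107648=1492890
14. interest=⌊1492890·98/10000⌋=14630; principal=123333-14630=108703; balance=1492890-108703=1384187
15. interest=⌊1384187·98/10000⌋=13565; principal=123333-13565=109768; balance=1384187-109768=1274419
16. interest=⌊1274419·98/10000⌋=12489; principal=123333-12489=110844; balance=1274419-110844=1163575
17. interest=⌊1163575·98/10000⌋=11403; principal=123333-11403=111930; balance=1163575-111930=1051645
18. interest=⌊1051645·98/10000⌋=10306; principal=123333-10306=113027; balance=1051645-113027=938618
19. interest=⌊938618·98/10000⌋=9198; principal=123333-9198=114135; balance=938618-114135=824483
20. interest=⌊824483·98/10000⌋=8079; principal=123333-8079=115254; balance=824483-115254=709229
21. interest=⌊709229·98/10000⌋=6950; principal=123333-6950=116383; balance=709229-116383=592846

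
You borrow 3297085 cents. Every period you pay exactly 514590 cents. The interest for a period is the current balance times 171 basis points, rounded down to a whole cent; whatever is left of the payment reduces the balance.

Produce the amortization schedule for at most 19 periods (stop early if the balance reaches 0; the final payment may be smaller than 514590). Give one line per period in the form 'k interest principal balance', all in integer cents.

1 56380 458210 2838875
2 48544 466046 2372829
3 40575 474015 1898814
4 32469 482121 1416693
5 24225 490365 926328
6 15840 498750 427578
7 7311 427578 0

1. interest=⌊3297085·171/10000⌋=56380; principal=514590-56380=458210; balance=3297085-458210=2838875
2. interest=⌊2838875·171/10000⌋=48544; principal=514590-48544=466046; balance=2838875-466046=2372829
3. interest=⌊2372829·171/10000⌋=40575; principal=514590-40575=474015; balance=2372829-474015=1898814
4. interest=⌊1898814·171/10000⌋=32469; principal=514590-32469=482121; balance=1898814-482121=1416693
5. interest=⌊1416693·171/10000⌋=24225; principal=514590-24225=490365; balance=1416693-490365=926328
6. interest=⌊926328·171/10000⌋=15840; principal=514590-15840=498750; balance=926328-498750=427578
7. interest=⌊427578·171/10000⌋=7311; principal=min(514590-7311,427578)=427578; balance=427578-427578=0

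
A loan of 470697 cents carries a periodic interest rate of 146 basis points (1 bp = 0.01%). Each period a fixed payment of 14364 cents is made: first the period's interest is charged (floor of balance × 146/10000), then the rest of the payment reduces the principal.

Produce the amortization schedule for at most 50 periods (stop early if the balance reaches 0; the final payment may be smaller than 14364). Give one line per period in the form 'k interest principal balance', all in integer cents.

1 6872 7492 463205
2 6762 7602 455603
3 6651 7713 447890
4 6539 7825 440065
5 6424 7940 432125
6 6309 8055 424070
7 6191 8173 415897
8 6072 8292 407605
9 5951 8413 399192
10 5828 8536 390656
11 5703 8661 381995
12 5577 8787 373208
13 5448 8916 364292
14 5318 9046 355246
15 5186 9178 346068
16 5052 9312 336756
17 4916 9448 327308
18 4778 9586 317722
19 4638 9726 307996
20 4496 9868 298128
21 4352 10012 288116
22 4206 10158 277958
23 4058 10306 267652
24 3907 10457 257195
25 3755 10609 246586
26 3600 10764 235822
27 3443 10921 224901
28 3283 11081 213820
29 3121 11243 202577
30 2957 11407 191170
31 2791 11573 179597
32 2622 11742 167855
33 2450 11914 155941
34 2276 12088 143853
35 2100 12264 131589
36 1921 12443 119146
37 1739 12625 106521
38 1555 12809 93712
39 1368 12996 80716
40 1178 13186 67530
41 985 13379 54151
42 790 13574 40577
43 592 13772 26805
44 391 13973 12832
45 187 12832 0

1. interest=⌊470697·146/10000⌋=6872; principal=14364-6872=7492; balance=470697-7492=463205
2. interest=⌊463205·146/10000⌋=6762; principal=14364-6762=7602; balance=463205-7602=455603
3. interest=⌊455603·146/10000⌋=6651; principal=14364-6651=7713; balance=455603-7713=447890
4. interest=⌊447890·146/10000⌋=6539; principal=14364-6539=7825; balance=447890-7825=440065
5. interest=⌊440065·146/10000⌋=6424; principal=14364-6424=7940; balance=440065-7940=432125
6. interest=⌊432125·146/10000⌋=6309; principal=14364-6309=8055; balance=432125-8055=424070
7. interest=⌊424070·146/10000⌋=6191; principal=14364-6191=8173; balance=424070-8173=415897
8. interest=⌊415897·146/10000⌋=6072; principal=14364-6072=8292; balance=415897-8292=407605
9. interest=⌊407605·146/10000⌋=5951; principal=14364-5951=8413; balance=407605-8413=399192
10. interest=⌊399192·146/10000⌋=5828; principal=14364-5828=8536; balance=399192-8536=390656
11. interest=⌊390656·146/10000⌋=5703; principal=14364-5703=8661; balance=390656-8661=381995
12. interest=⌊381995·146/10000⌋=5577; principal=14364-5577=8787; balance=381995-8787=373208
13. interest=⌊373208·146/10000⌋=5448; principal=14364-5448=8916; balance=373208-8916=364292
14. interest=⌊364292·146/10000⌋=5318; principal=14364-5318=9046; balance=364292-9046=355246
15. interest=⌊355246·146/10000⌋=5186; principal=14364-5186=9178; balance=355246-9178=346068
16. interest=⌊346068·146/10000⌋=5052; principal=14364-5052=9312; balance=346068-9312=336756
17. interest=⌊336756·146/10000⌋=4916; principal=14364-4916=9448; balance=336756-9448=327308
18. interest=⌊327308·146/10000⌋=4778; principal=14364-4778=9586; balance=327308-9586=317722
19. interest=⌊317722·146/10000⌋=4638; principal=14364-4638=9726; balance=317722-9726=307996
20. interest=⌊307996·146/10000⌋=4496; principal=14364-4496=9868; balance=307996-9868=298128
21. interest=⌊298128·146/10000⌋=4352; principal=14364-4352=10012; balance=298128-10012=288116
22. interest=⌊288116·146/10000⌋=4206; principal=14364-4206=10158; balance=288116-10158=277958
23. interest=⌊277958·146/10000⌋=4058; principal=14364-4058=10306; balance=277958-10306=267652
24. interest=⌊267652·146/10000⌋=3907; principal=14364-3907=10457; balance=267652-10457=257195
25. interest=⌊257195·146/10000⌋=3755; principal=14364-3755=10609; balance=257195-10609=246586
26. interest=⌊246586·146/10000⌋=3600; principal=14364-3600=10764; balance=246586-10764=235822
27. interest=⌊235822·146/10000⌋=3443; principal=14364-3443=10921; balance=235822-10921=224901
28. interest=⌊224901·146/10000⌋=3283; principal=14364-3283=11081; balance=224901-11081=213820
29. interest=⌊213820·146/10000⌋=3121; principal=14364-3121=11243; balance=213820-11243=202577
30. interest=⌊202577·146/10000⌋=2957; principal=14364-2957=11407; balance=202577-11407=191170
31. interest=⌊191170·146/10000⌋=2791; principal=14364-2791=11573; balance=191170-11573=179597
32. interest=⌊179597·146/10000⌋=2622; principal=14364-2622=11742; balance=179597-11742=167855
33. interest=⌊167855·146/10000⌋=2450; principal=14364-2450=11914; balance=167855-11914=155941
34. interest=⌊155941·146/10000⌋=2276; principal=14364-2276=12088; balance=155941-12088=143853
35. interest=⌊143853·146/10000⌋=2100; principal=14364-2100=12264; balance=143853-12264=131589
36. interest=⌊131589·146/10000⌋=1921; principal=14364-1921=12443; balance=131589-12443=119146
37. interest=⌊119146·146/10000⌋=1739; principal=14364-1739=12625; balance=119146-12625=106521
38. interest=⌊106521·146/10000⌋=1555; principal=14364-1555=12809; balance=106521-12809=93712
39. interest=⌊93712·146/10000⌋=1368; principal=14364-1368=12996; balance=93712-12996=80716
40. interest=⌊80716·146/10000⌋=1178; principal=14364-1178=13186; balance=80716-13186=67530
41. interest=⌊67530·146/10000⌋=985; principal=14364-985=13379; balance=67530-13379=54151
42. interest=⌊54151·146/10000⌋=790; principal=14364-790=13574; balance=54151-13574=40577
43. interest=⌊40577·146/10000⌋=592; principal=14364-592=13772; balance=40577-13772=26805
44. interest=⌊26805·146/10000⌋=391; principal=14364-391=13973; balance=26805-13973=12832
45. interest=⌊12832·146/10000⌋=187; principal=min(14364-187,12832)=12832; balance=12832-12832=0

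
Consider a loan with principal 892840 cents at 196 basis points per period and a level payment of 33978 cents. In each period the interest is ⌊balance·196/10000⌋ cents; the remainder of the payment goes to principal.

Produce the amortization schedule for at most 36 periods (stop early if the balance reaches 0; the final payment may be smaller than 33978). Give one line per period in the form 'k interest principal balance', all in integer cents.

1. interest=⌊892840·196/10000⌋=17499; principal=33978-17499=16479; balance=892840-16479=876361
2. interest=⌊876361·196/10000⌋=17176; principal=33978-17176=16802; balance=876361-16802=859559
3. interest=⌊859559·196/10000⌋=16847; principal=33978-16847=17131; balance=859559-17131=842428
4. interest=⌊842428·196/10000⌋=16511; principal=33978-16511=17467; balance=842428-17467=824961
5. interest=⌊824961·196/10000⌋=16169; principal=33978-16169=17809; balance=824961-17809=807152
6. interest=⌊807152·196/10000⌋=15820; principal=33978-15820=18158; balance=807152-18158=788994
7. interest=⌊788994·196/10000⌋=15464; principal=33978-15464=18514; balance=788994-18514=770480
8. interest=⌊770480·196/10000⌋=15101; principal=33978-15101=18877; balance=770480-18877=751603
9. interest=⌊751603·196/10000⌋=14731; principal=33978-14731=19247; balance=751603-19247=732356
10. interest=⌊732356·196/10000⌋=14354; principal=33978-14354=19624; balance=732356-19624=712732
11. interest=⌊712732·196/10000⌋=13969; principal=33978-13969=20009; balance=712732-20009=692723
12. interest=⌊692723·196/10000⌋=13577; principal=33978-13577=20401; balance=692723-20401=672322
13. interest=⌊672322·196/10000⌋=13177; principal=33978-13177=20801; balance=672322-20801=651521
14. interest=⌊651521·196/10000⌋=12769; principal=33978-12769=21209; balance=651521-21209=630312
15. interest=⌊630312·196/10000⌋=12354; principal=33978-12354=21624; balance=630312-21624=608688
16. interest=⌊608688·196/10000⌋=11930; principal=33978-11930=22048; balance=608688-22048=586640
17. interest=⌊586640·196/10000⌋=11498; principal=33978-11498=22480; balance=586640-22480=564160
18. interest=⌊564160·196/10000⌋=11057; principal=33978-11057=22921; balance=564160-22921=541239
19. interest=⌊541239·196/10000⌋=10608; principal=33978-10608=23370; balance=541239-23370=517869
20. interest=⌊517869·196/10000⌋=10150; principal=33978-10150=23828; balance=517869-23828=494041
21. interest=⌊494041·196/10000⌋=9683; principal=33978-9683=24295; balance=494041-24295=469746
22. interest=⌊469746·196/10000⌋=9207; principal=33978-9207=24771; balance=469746-24771=444975
23. interest=⌊444975·196/10000⌋=8721; principal=33978-8721=25257; balance=444975-25257=419718
24. interest=⌊419718·196/10000⌋=8226; principal=33978-8226=25752; balance=419718-25752=393966
25. interest=⌊393966·196/10000⌋=7721; principal=33978-7721=26257; balance=393966-26257=367709
26. interest=⌊367709·196/10000⌋=7207; principal=33978-7207=26771; balance=367709-26771=340938
27. interest=⌊340938·196/10000⌋=6682; principal=33978-6682=27296; balance=340938-27296=313642
28. interest=⌊313642·196/10000⌋=6147; principal=33978-6147=27831; balance=313642-27831=285811
29. interest=⌊285811·196/10000⌋=5601; principal=33978-5601=28377; balance=285811-28377=257434
30. interest=⌊257434·196/10000⌋=5045; principal=33978-5045=28933; balance=257434-28933=228501
31. interest=⌊228501·196/10000⌋=4478; principal=33978-4478=29500; balance=228501-29500=199001
32. interest=⌊199001·196/10000⌋=3900; principal=33978-3900=30078; balance=199001-30078=168923
33. interest=⌊168923·196/10000⌋=3310; principal=33978-3310=30668; balance=168923-30668=138255
34. interest=⌊138255·196/10000⌋=2709; principal=33978-2709=31269; balance=138255-31269=106986
35. interest=⌊106986·196/10000⌋=2096; principal=33978-2096=31882; balance=106986-31882=75104
36. interest=⌊75104·196/10000⌋=1472; principal=33978-1472=32506; balance=75104-32506=42598

1 17499 16479 876361
2 17176 16802 859559
3 16847 17131 842428
4 16511 17467 824961
5 16169 17809 807152
6 15820 18158 788994
7 15464 18514 770480
8 15101 18877 751603
9 14731 19247 732356
10 14354 19624 712732
11 13969 20009 692723
12 13577 20401 672322
13 13177 20801 651521
14 12769 21209 630312
15 12354 21624 608688
16 11930 22048 586640
17 11498 22480 564160
18 11057 22921 541239
19 10608 23370 517869
20 10150 23828 494041
21 9683 24295 469746
22 9207 24771 444975
23 8721 25257 419718
24 8226 25752 393966
25 7721 26257 367709
26 7207 26771 340938
27 6682 27296 313642
28 6147 27831 285811
29 5601 28377 257434
30 5045 28933 228501
31 4478 29500 199001
32 3900 30078 168923
33 3310 30668 138255
34 2709 31269 106986
35 2096 31882 75104
36 1472 32506 42598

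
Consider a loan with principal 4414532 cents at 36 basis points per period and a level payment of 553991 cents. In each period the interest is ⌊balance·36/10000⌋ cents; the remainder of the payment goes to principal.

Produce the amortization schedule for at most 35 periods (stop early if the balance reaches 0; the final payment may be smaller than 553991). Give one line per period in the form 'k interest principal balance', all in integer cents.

1 15892 538099 3876433
2 13955 540036 3336397
3 12011 541980 2794417
4 10059 543932 2250485
5 8101 545890 1704595
6 6136 547855 1156740
7 4164 549827 606913
8 2184 551807 55106
9 198 55106 0

1. interest=⌊4414532·36/10000⌋=15892; principal=553991-15892=538099; balance=4414532-538099=3876433
2. interest=⌊3876433·36/10000⌋=13955; principal=553991-13955=540036; balance=3876433-540036=3336397
3. interest=⌊3336397·36/10000⌋=12011; principal=553991-12011=541980; balance=3336397-541980=2794417
4. interest=⌊2794417·36/10000⌋=10059; principal=553991-10059=543932; balance=2794417-543932=2250485
5. interest=⌊2250485·36/10000⌋=8101; principal=553991-8101=545890; balance=2250485-545890=1704595
6. interest=⌊1704595·36/10000⌋=6136; principal=553991-6136=547855; balance=1704595-547855=1156740
7. interest=⌊1156740·36/10000⌋=4164; principal=553991-4164=549827; balance=1156740-549827=606913
8. interest=⌊606913·36/10000⌋=2184; principal=553991-2184=551807; balance=606913-551807=55106
9. interest=⌊55106·36/10000⌋=198; principal=min(553991-198,55106)=55106; balance=55106-55106=0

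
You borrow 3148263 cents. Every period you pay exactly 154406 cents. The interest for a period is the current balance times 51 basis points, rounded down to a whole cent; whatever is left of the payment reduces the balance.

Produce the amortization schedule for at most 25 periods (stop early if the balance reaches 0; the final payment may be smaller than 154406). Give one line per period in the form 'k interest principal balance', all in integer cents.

1. interest=⌊3148263·51/10000⌋=16056; principal=154406-16056=138350; balance=3148263-138350=3009913
2. interest=⌊3009913·51/10000⌋=15350; principal=154406-15350=139056; balance=3009913-139056=2870857
3. interest=⌊2870857·51/10000⌋=14641; principal=154406-14641=139765; balance=2870857-139765=2731092
4. interest=⌊2731092·51/10000⌋=13928; principal=154406-13928=140478; balance=2731092-140478=2590614
5. interest=⌊2590614·51/10000⌋=13212; principal=154406-13212=141194; balance=2590614-141194=2449420
6. interest=⌊2449420·51/10000⌋=12492; principal=154406-12492=141914; balance=2449420-141914=2307506
7. interest=⌊2307506·51/10000⌋=11768; principal=154406-11768=142638; balance=2307506-142638=2164868
8. interest=⌊2164868·51/10000⌋=11040; principal=154406-11040=143366; balance=2164868-143366=2021502
9. interest=⌊2021502·51/10000⌋=10309; principal=154406-10309=144097; balance=2021502-144097=1877405
10. interest=⌊1877405·51/10000⌋=9574; principal=154406-9574=144832; balance=1877405-144832=1732573
11. interest=⌊1732573·51/10000⌋=8836; principal=154406-8836=145570; balance=1732573-145570=1587003
12. interest=⌊1587003·51/10000⌋=8093; principal=154406-8093=146313; balance=1587003-146313=1440690
13. interest=⌊1440690·51/10000⌋=7347; principal=154406-7347=147059; balance=1440690-147059=1293631
14. interest=⌊1293631·51/10000⌋=6597; principal=154406-6597=147809; balance=1293631-147809=1145822
15. interest=⌊1145822·51/10000⌋=5843; principal=154406-5843=148563; balance=1145822-148563=997259
16. interest=⌊997259·51/10000⌋=5086; principal=154406-5086=149320; balance=997259-149320=847939
17. interest=⌊847939·51/10000⌋=4324; principal=154406-4324=150082; balance=847939-150082=697857
18. interest=⌊697857·51/10000⌋=3559; principal=154406-3559=150847; balance=697857-150847=547010
19. interest=⌊547010·51/10000⌋=2789; principal=154406-2789=151617; balance=547010-151617=395393
20. interest=⌊395393·51/10000⌋=2016; principal=154406-2016=152390; balance=395393-152390=243003
21. interest=⌊243003·51/10000⌋=1239; principal=154406-1239=153167; balance=243003-153167=89836
22. interest=⌊89836·51/10000⌋=458; principal=min(154406-458,89836)=89836; balance=89836-89836=0

1 16056 138350 3009913
2 15350 139056 2870857
3 14641 139765 2731092
4 13928 140478 2590614
5 13212 141194 2449420
6 12492 141914 2307506
7 11768 142638 2164868
8 11040 143366 2021502
9 10309 144097 1877405
10 9574 144832 1732573
11 8836 145570 1587003
12 8093 146313 1440690
13 7347 147059 1293631
14 6597 147809 1145822
15 5843 148563 997259
16 5086 149320 847939
17 4324 150082 697857
18 3559 150847 547010
19 2789 151617 395393
20 2016 152390 243003
21 1239 153167 89836
22 458 89836 0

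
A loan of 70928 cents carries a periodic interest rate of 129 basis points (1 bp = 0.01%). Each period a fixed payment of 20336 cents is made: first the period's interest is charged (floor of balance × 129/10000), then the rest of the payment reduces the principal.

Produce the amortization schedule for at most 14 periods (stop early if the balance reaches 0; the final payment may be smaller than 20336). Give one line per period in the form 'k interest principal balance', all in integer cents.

1. interest=⌊70928·129/10000⌋=914; principal=20336-914=19422; balance=70928-19422=51506
2. interest=⌊51506·129/10000⌋=664; principal=20336-664=19672; balance=51506-19672=31834
3. interest=⌊31834·129/10000⌋=410; principal=20336-410=19926; balance=31834-19926=11908
4. interest=⌊11908·129/10000⌋=153; principal=min(20336-153,11908)=11908; balance=11908-11908=0

1 914 19422 51506
2 664 19672 31834
3 410 19926 11908
4 153 11908 0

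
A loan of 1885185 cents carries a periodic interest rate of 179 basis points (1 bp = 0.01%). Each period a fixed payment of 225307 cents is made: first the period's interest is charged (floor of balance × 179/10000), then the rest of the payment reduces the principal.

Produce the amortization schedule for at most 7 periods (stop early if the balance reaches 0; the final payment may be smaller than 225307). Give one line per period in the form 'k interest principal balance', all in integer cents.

1 33744 191563 1693622
2 30315 194992 1498630
3 26825 198482 1300148
4 23272 202035 1098113
5 19656 205651 892462
6 15975 209332 683130
7 12228 213079 470051

1. interest=⌊1885185·179/10000⌋=33744; principal=225307-33744=191563; balance=1885185-191563=1693622
2. interest=⌊1693622·179/10000⌋=30315; principal=225307-30315=194992; balance=1693622-194992=1498630
3. interest=⌊1498630·179/10000⌋=26825; principal=225307-26825=198482; balance=1498630-198482=1300148
4. interest=⌊1300148·179/10000⌋=23272; principal=225307-23272=202035; balance=1300148-202035=1098113
5. interest=⌊1098113·179/10000⌋=19656; principal=225307-19656=205651; balance=1098113-205651=892462
6. interest=⌊892462·179/10000⌋=15975; principal=225307-15975=209332; balance=892462-209332=683130
7. interest=⌊683130·179/10000⌋=12228; principal=225307-12228=213079; balance=683130-213079=470051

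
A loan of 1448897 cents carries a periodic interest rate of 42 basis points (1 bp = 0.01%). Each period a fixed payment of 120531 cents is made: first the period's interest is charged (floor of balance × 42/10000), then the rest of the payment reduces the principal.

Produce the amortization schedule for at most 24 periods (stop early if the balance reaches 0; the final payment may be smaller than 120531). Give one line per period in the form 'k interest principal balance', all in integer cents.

1 6085 114446 1334451
2 5604 114927 1219524
3 5122 115409 1104115
4 4637 115894 988221
5 4150 116381 871840
6 3661 116870 754970
7 3170 117361 637609
8 2677 117854 519755
9 2182 118349 401406
10 1685 118846 282560
11 1186 119345 163215
12 685 119846 43369
13 182 43369 0

1. interest=⌊1448897·42/10000⌋=6085; principal=120531-6085=114446; balance=1448897-114446=1334451
2. interest=⌊1334451·42/10000⌋=5604; principal=120531-5604=114927; balance=1334451-114927=1219524
3. interest=⌊1219524·42/10000⌋=5122; principal=120531-5122=115409; balance=1219524-115409=1104115
4. interest=⌊1104115·42/10000⌋=4637; principal=120531-4637=115894; balance=1104115-115894=988221
5. interest=⌊988221·42/10000⌋=4150; principal=120531-4150=116381; balance=988221-116381=871840
6. interest=⌊871840·42/10000⌋=3661; principal=120531-3661=116870; balance=871840-116870=754970
7. interest=⌊754970·42/10000⌋=3170; principal=120531-3170=117361; balance=754970-117361=637609
8. interest=⌊637609·42/10000⌋=2677; principal=120531-2677=117854; balance=637609-117854=519755
9. interest=⌊519755·42/10000⌋=2182; principal=120531-2182=118349; balance=519755-118349=401406
10. interest=⌊401406·42/10000⌋=1685; principal=120531-1685=118846; balance=401406-118846=282560
11. interest=⌊282560·42/10000⌋=1186; principal=120531-1186=119345; balance=282560-119345=163215
12. interest=⌊163215·42/10000⌋=685; principal=120531-685=119846; balance=163215-119846=43369
13. interest=⌊43369·42/10000⌋=182; principal=min(120531-182,43369)=43369; balance=43369-43369=0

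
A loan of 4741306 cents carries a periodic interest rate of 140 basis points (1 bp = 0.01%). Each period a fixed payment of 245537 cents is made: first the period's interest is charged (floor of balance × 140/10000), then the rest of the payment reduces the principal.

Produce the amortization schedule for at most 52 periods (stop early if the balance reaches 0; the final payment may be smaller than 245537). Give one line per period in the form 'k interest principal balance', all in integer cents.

1. interest=⌊4741306·140/10000⌋=66378; principal=245537-66378=179159; balance=4741306-179159=4562147
2. interest=⌊4562147·140/10000⌋=63870; principal=245537-63870=181667; balance=4562147-181667=4380480
3. interest=⌊4380480·140/10000⌋=61326; principal=245537-61326=184211; balance=4380480-184211=4196269
4. interest=⌊4196269·140/10000⌋=58747; principal=245537-58747=186790; balance=4196269-186790=4009479
5. interest=⌊4009479·140/10000⌋=56132; principal=245537-56132=189405; balance=4009479-189405=3820074
6. interest=⌊3820074·140/10000⌋=53481; principal=245537-53481=192056; balance=3820074-192056=3628018
7. interest=⌊3628018·140/10000⌋=50792; principal=245537-50792=194745; balance=3628018-194745=3433273
8. interest=⌊3433273·140/10000⌋=48065; principal=245537-48065=197472; balance=3433273-197472=3235801
9. interest=⌊3235801·140/10000⌋=45301; principal=245537-45301=200236; balance=3235801-200236=3035565
10. interest=⌊3035565·140/10000⌋=42497; principal=245537-42497=203040; balance=3035565-203040=2832525
11. interest=⌊2832525·140/10000⌋=39655; principal=245537-39655=205882; balance=2832525-205882=2626643
12. interest=⌊2626643·140/10000⌋=36773; principal=245537-36773=208764; balance=2626643-208764=2417879
13. interest=⌊2417879·140/10000⌋=33850; principal=245537-33850=211687; balance=2417879-211687=2206192
14. interest=⌊2206192·140/10000⌋=30886; principal=245537-30886=214651; balance=2206192-214651=1991541
15. interest=⌊1991541·140/10000⌋=27881; principal=245537-27881=217656; balance=1991541-217656=1773885
16. interest=⌊1773885·140/10000⌋=24834; principal=245537-24834=220703; balance=1773885-220703=1553182
17. interest=⌊1553182·140/10000⌋=21744; principal=245537-21744=223793; balance=1553182-223793=1329389
18. interest=⌊1329389·140/10000⌋=18611; principal=245537-18611=226926; balance=1329389-226926=1102463
19. interest=⌊1102463·140/10000⌋=15434; principal=245537-15434=230103; balance=1102463-230103=872360
20. interest=⌊872360·140/10000⌋=12213; principal=245537-12213=233324; balance=872360-233324=639036
21. interest=⌊639036·140/10000⌋=8946; principal=245537-8946=236591; balance=639036-236591=402445
22. interest=⌊402445·140/10000⌋=5634; principal=245537-5634=239903; balance=402445-239903=162542
23. interest=⌊162542·140/10000⌋=2275; principal=min(245537-2275,162542)=162542; balance=162542-162542=0

1 66378 179159 4562147
2 63870 181667 4380480
3 61326 184211 4196269
4 58747 186790 4009479
5 56132 189405 3820074
6 53481 192056 3628018
7 50792 194745 3433273
8 48065 197472 3235801
9 45301 200236 3035565
10 42497 203040 2832525
11 39655 205882 2626643
12 36773 208764 2417879
13 33850 211687 2206192
14 30886 214651 1991541
15 27881 217656 1773885
16 24834 220703 1553182
17 21744 223793 1329389
18 18611 226926 1102463
19 15434 230103 872360
20 12213 233324 639036
21 8946 236591 402445
22 5634 239903 162542
23 2275 162542 0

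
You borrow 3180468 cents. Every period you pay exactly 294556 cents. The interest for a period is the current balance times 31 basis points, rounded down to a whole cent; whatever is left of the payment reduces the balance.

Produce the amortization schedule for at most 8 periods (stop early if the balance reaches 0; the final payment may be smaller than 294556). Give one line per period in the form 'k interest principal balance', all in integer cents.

1. interest=⌊3180468·31/10000⌋=9859; principal=294556-9859=284697; balance=3180468-284697=2895771
2. interest=⌊2895771·31/10000⌋=8976; principal=294556-8976=285580; balance=2895771-285580=2610191
3. interest=⌊2610191·31/10000⌋=8091; principal=294556-8091=286465; balance=2610191-286465=2323726
4. interest=⌊2323726·31/10000⌋=7203; principal=294556-7203=287353; balance=2323726-287353=2036373
5. interest=⌊2036373·31/10000⌋=6312; principal=294556-6312=288244; balance=2036373-288244=1748129
6. interest=⌊1748129·31/10000⌋=5419; principal=294556-5419=289137; balance=1748129-289137=1458992
7. interest=⌊1458992·31/10000⌋=4522; principal=294556-4522=290034; balance=1458992-290034=1168958
8. interest=⌊1168958·31/10000⌋=3623; principal=294556-3623=290933; balance=1168958-290933=878025

1 9859 284697 2895771
2 8976 285580 2610191
3 8091 286465 2323726
4 7203 287353 2036373
5 6312 288244 1748129
6 5419 289137 1458992
7 4522 290034 1168958
8 3623 290933 878025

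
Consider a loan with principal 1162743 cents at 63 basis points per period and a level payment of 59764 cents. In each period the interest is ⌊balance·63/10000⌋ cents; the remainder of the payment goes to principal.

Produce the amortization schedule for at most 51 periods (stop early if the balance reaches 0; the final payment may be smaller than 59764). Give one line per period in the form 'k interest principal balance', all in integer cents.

1. interest=⌊1162743·63/10000⌋=7325; principal=59764-7325=52439; balance=1162743-52439=1110304
2. interest=⌊1110304·63/10000⌋=6994; principal=59764-6994=52770; balance=1110304-52770=1057534
3. interest=⌊1057534·63/10000⌋=6662; principal=59764-6662=53102; balance=1057534-53102=1004432
4. interest=⌊1004432·63/10000⌋=6327; principal=59764-6327=53437; balance=1004432-53437=950995
5. interest=⌊950995·63/10000⌋=5991; principal=59764-5991=53773; balance=950995-53773=897222
6. interest=⌊897222·63/10000⌋=5652; principal=59764-5652=54112; balance=897222-54112=843110
7. interest=⌊843110·63/10000⌋=5311; principal=59764-5311=54453; balance=843110-54453=788657
8. interest=⌊788657·63/10000⌋=4968; principal=59764-4968=54796; balance=788657-54796=733861
9. interest=⌊733861·63/10000⌋=4623; principal=59764-4623=55141; balance=733861-55141=678720
10. interest=⌊678720·63/10000⌋=4275; principal=59764-4275=55489; balance=678720-55489=623231
11. interest=⌊623231·63/10000⌋=3926; principal=59764-3926=55838; balance=623231-55838=567393
12. interest=⌊567393·63/10000⌋=3574; principal=59764-3574=56190; balance=567393-56190=511203
13. interest=⌊511203·63/10000⌋=3220; principal=59764-3220=56544; balance=511203-56544=454659
14. interest=⌊454659·63/10000⌋=2864; principal=59764-2864=56900; balance=454659-56900=397759
15. interest=⌊397759·63/10000⌋=2505; principal=59764-2505=57259; balance=397759-57259=340500
16. interest=⌊340500·63/10000⌋=2145; principal=59764-2145=57619; balance=340500-57619=282881
17. interest=⌊282881·63/10000⌋=1782; principal=59764-1782=57982; balance=282881-57982=224899
18. interest=⌊224899·63/10000⌋=1416; principal=59764-1416=58348; balance=224899-58348=166551
19. interest=⌊166551·63/10000⌋=1049; principal=59764-1049=58715; balance=166551-58715=107836
20. interest=⌊107836·63/10000⌋=679; principal=59764-679=59085; balance=107836-59085=48751
21. interest=⌊48751·63/10000⌋=307; principal=min(59764-307,48751)=48751; balance=48751-48751=0

1 7325 52439 1110304
2 6994 52770 1057534
3 6662 53102 1004432
4 6327 53437 950995
5 5991 53773 897222
6 5652 54112 843110
7 5311 54453 788657
8 4968 54796 733861
9 4623 55141 678720
10 4275 55489 623231
11 3926 55838 567393
12 3574 56190 511203
13 3220 56544 454659
14 2864 56900 397759
15 2505 57259 340500
16 2145 57619 282881
17 1782 57982 224899
18 1416 58348 166551
19 1049 58715 107836
20 679 59085 48751
21 307 48751 0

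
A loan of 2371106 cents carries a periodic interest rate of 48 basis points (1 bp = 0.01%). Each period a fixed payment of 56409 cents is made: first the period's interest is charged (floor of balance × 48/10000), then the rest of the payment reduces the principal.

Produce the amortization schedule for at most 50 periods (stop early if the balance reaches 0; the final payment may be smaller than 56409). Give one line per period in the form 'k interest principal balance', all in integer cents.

1. interest=⌊2371106·48/10000⌋=11381; principal=56409-11381=45028; balance=2371106-45028=2326078
2. interest=⌊2326078·48/10000⌋=11165; principal=56409-11165=45244; balance=2326078-45244=2280834
3. interest=⌊2280834·48/10000⌋=10948; principal=56409-10948=45461; balance=2280834-45461=2235373
4. interest=⌊2235373·48/10000⌋=10729; principal=56409-10729=45680; balance=2235373-45680=2189693
5. interest=⌊2189693·48/10000⌋=10510; principal=56409-10510=45899; balance=2189693-45899=2143794
6. interest=⌊2143794·48/10000⌋=10290; principal=56409-10290=46119; balance=2143794-46119=2097675
7. interest=⌊2097675·48/10000⌋=10068; principal=56409-10068=46341; balance=2097675-46341=2051334
8. interest=⌊2051334·48/10000⌋=9846; principal=56409-9846=46563; balance=2051334-46563=2004771
9. interest=⌊2004771·48/10000⌋=9622; principal=56409-9622=46787; balance=2004771-46787=1957984
10. interest=⌊1957984·48/10000⌋=9398; principal=56409-9398=47011; balance=1957984-47011=1910973
11. interest=⌊1910973·48/10000⌋=9172; principal=56409-9172=47237; balance=1910973-47237=1863736
12. interest=⌊1863736·48/10000⌋=8945; principal=56409-8945=47464; balance=1863736-47464=1816272
13. interest=⌊1816272·48/10000⌋=8718; principal=56409-8718=47691; balance=1816272-47691=1768581
14. interest=⌊1768581·48/10000⌋=8489; principal=56409-8489=47920; balance=1768581-47920=1720661
15. interest=⌊1720661·48/10000⌋=8259; principal=56409-8259=48150; balance=1720661-48150=1672511
16. interest=⌊1672511·48/10000⌋=8028; principal=56409-8028=48381; balance=1672511-48381=1624130
17. interest=⌊1624130·48/10000⌋=7795; principal=56409-7795=48614; balance=1624130-48614=1575516
18. interest=⌊1575516·48/10000⌋=7562; principal=56409-7562=48847; balance=1575516-48847=1526669
19. interest=⌊1526669·48/10000⌋=7328; principal=56409-7328=49081; balance=1526669-49081=1477588
20. interest=⌊1477588·48/10000⌋=7092; principal=56409-7092=49317; balance=1477588-49317=1428271
21. interest=⌊1428271·48/10000⌋=6855; principal=56409-6855=49554; balance=1428271-49554=1378717
22. interest=⌊1378717·48/10000⌋=6617; principal=56409-6617=49792; balance=1378717-49792=1328925
23. interest=⌊1328925·48/10000⌋=6378; principal=56409-6378=50031; balance=1328925-50031=1278894
24. interest=⌊1278894·48/10000⌋=6138; principal=56409-6138=50271; balance=1278894-50271=1228623
25. interest=⌊1228623·48/10000⌋=5897; principal=56409-5897=50512; balance=1228623-50512=1178111
26. interest=⌊1178111·48/10000⌋=5654; principal=56409-5654=50755; balance=1178111-50755=1127356
27. interest=⌊1127356·48/10000⌋=5411; principal=56409-5411=50998; balance=1127356-50998=1076358
28. interest=⌊1076358·48/10000⌋=5166; principal=56409-5166=51243; balance=1076358-51243=1025115
29. interest=⌊1025115·48/10000⌋=4920; principal=56409-4920=51489; balance=1025115-51489=973626
30. interest=⌊973626·48/10000⌋=4673; principal=56409-4673=51736; balance=973626-51736=921890
31. interest=⌊921890·48/10000⌋=4425; principal=56409-4425=51984; balance=921890-51984=869906
32. interest=⌊869906·48/10000⌋=4175; principal=56409-4175=52234; balance=869906-52234=817672
33. interest=⌊817672·48/10000⌋=3924; principal=56409-3924=52485; balance=817672-52485=765187
34. interest=⌊765187·48/10000⌋=3672; principal=56409-3672=52737; balance=765187-52737=712450
35. interest=⌊712450·48/10000⌋=3419; principal=56409-3419=52990; balance=712450-52990=659460
36. interest=⌊659460·48/10000⌋=3165; principal=56409-3165=53244; balance=659460-53244=606216
37. interest=⌊606216·48/10000⌋=2909; principal=56409-2909=53500; balance=606216-53500=552716
38. interest=⌊552716·48/10000⌋=2653; principal=56409-2653=53756; balance=552716-53756=498960
39. interest=⌊498960·48/10000⌋=2395; principal=56409-2395=54014; balance=498960-54014=444946
40. interest=⌊444946·48/10000⌋=2135; principal=56409-2135=54274; balance=444946-54274=390672
41. interest=⌊390672·48/10000⌋=1875; principal=56409-1875=54534; balance=390672-54534=336138
42. interest=⌊336138·48/10000⌋=1613; principal=56409-1613=54796; balance=336138-54796=281342
43. interest=⌊281342·48/10000⌋=1350; principal=56409-1350=55059; balance=281342-55059=226283
44. interest=⌊226283·48/10000⌋=1086; principal=56409-1086=55323; balance=226283-55323=170960
45. interest=⌊170960·48/10000⌋=820; principal=56409-820=55589; balance=170960-55589=115371
46. interest=⌊115371·48/10000⌋=553; principal=56409-553=55856; balance=115371-55856=59515
47. interest=⌊59515·48/10000⌋=285; principal=56409-285=56124; balance=59515-56124=3391
48. interest=⌊3391·48/10000⌋=16; principal=min(56409-16,3391)=3391; balance=3391-3391=0

1 11381 45028 2326078
2 11165 45244 2280834
3 10948 45461 2235373
4 10729 45680 2189693
5 10510 45899 2143794
6 10290 46119 2097675
7 10068 46341 2051334
8 9846 46563 2004771
9 9622 46787 1957984
10 9398 47011 1910973
11 9172 47237 1863736
12 8945 47464 1816272
13 8718 47691 1768581
14 8489 47920 1720661
15 8259 48150 1672511
16 8028 48381 1624130
17 7795 48614 1575516
18 7562 48847 1526669
19 7328 49081 1477588
20 7092 49317 1428271
21 6855 49554 1378717
22 6617 49792 1328925
23 6378 50031 1278894
24 6138 50271 1228623
25 5897 50512 1178111
26 5654 50755 1127356
27 5411 50998 1076358
28 5166 51243 1025115
29 4920 51489 973626
30 4673 51736 921890
31 4425 51984 869906
32 4175 52234 817672
33 3924 52485 765187
34 3672 52737 712450
35 3419 52990 659460
36 3165 53244 606216
37 2909 53500 552716
38 2653 53756 498960
39 2395 54014 444946
40 2135 54274 390672
41 1875 54534 336138
42 1613 54796 281342
43 1350 55059 226283
44 1086 55323 170960
45 820 55589 115371
46 553 55856 59515
47 285 56124 3391
48 16 3391 0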